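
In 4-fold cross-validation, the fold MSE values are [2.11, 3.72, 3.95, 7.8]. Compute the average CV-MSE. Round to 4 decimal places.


Add all fold MSEs: 17.5800.
Divide by k = 4: 17.5800/4 = 4.3950.

4.3950


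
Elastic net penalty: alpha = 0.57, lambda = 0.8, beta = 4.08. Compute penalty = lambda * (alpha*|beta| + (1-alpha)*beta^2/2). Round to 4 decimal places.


L1 component = 0.57 * |4.08| = 2.3256.
L2 component = 0.43 * 4.08^2 / 2 = 3.5790.
Penalty = 0.8 * (2.3256 + 3.5790) = 0.8 * 5.9046 = 4.7237.

4.7237


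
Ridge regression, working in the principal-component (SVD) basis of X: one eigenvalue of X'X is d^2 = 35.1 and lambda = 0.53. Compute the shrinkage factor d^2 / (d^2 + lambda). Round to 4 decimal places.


Compute the denominator: 35.1 + 0.53 = 35.6300.
Shrinkage factor = 35.1 / 35.6300 = 0.9851.

0.9851


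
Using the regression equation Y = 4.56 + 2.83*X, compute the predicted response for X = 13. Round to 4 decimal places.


Plug X = 13 into Y = 4.56 + 2.83*X:
Y = 4.56 + 36.7900 = 41.3500.

41.3500


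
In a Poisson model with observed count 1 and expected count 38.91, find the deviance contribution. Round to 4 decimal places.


Compute y*ln(y/mu) = 1*ln(1/38.91) = 1*-3.661251 = -3.661251.
y - mu = -37.91.
D = 2*(-3.661251 - (-37.91)) = 68.497498, which rounds to 68.4975.

68.4975


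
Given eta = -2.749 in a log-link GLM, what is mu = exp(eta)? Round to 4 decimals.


Apply the inverse link:
mu = e^-2.749 = 0.0640.

0.0640


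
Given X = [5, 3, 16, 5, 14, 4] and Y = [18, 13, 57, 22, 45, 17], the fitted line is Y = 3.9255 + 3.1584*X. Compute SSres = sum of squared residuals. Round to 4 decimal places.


For each point, residual = actual - predicted.
Residuals: [-1.7175, -0.4007, 2.5401, 2.2825, -3.1431, 0.4409].
Sum of squared residuals = 24.8458.

24.8458


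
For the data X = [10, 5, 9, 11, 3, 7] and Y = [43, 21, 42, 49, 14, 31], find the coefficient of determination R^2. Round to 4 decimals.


After computing the OLS fit (b0=0.0175, b1=4.4421):
SSres = 8.0491, SStot = 945.3333.
R^2 = 1 - 8.0491/945.3333 = 0.9915.

0.9915


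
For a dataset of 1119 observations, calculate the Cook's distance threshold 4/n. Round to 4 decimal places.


Cook's distance cutoff = 4/n = 4/1119.
= 0.0036.

0.0036


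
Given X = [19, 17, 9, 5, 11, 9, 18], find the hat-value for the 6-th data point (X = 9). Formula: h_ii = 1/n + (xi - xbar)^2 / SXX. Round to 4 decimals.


Mean of X: xbar = 12.5714.
SXX = 175.7143.
For X = 9: h = 1/7 + (9 - 12.5714)^2/175.7143 = 0.2154.

0.2154


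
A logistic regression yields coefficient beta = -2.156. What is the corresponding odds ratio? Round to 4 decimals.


Odds ratio = exp(beta) = exp(-2.156).
= 0.1158.

0.1158


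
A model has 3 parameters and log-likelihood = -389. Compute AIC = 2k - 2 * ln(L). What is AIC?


AIC = 2k - 2*loglik = 2(3) - 2(-389).
= 6 + 778 = 784.

784


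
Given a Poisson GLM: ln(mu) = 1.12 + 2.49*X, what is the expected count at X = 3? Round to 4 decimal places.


eta = 1.12 + 2.49 * 3 = 8.5900.
mu = exp(8.5900) = 5377.6137.

5377.6137


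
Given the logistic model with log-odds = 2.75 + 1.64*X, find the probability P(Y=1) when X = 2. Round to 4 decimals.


Linear predictor: z = 2.75 + 1.64 * 2 = 6.0300.
P = 1/(1 + exp(-6.0300)) = 1/(1 + 0.0024) = 0.9976.

0.9976


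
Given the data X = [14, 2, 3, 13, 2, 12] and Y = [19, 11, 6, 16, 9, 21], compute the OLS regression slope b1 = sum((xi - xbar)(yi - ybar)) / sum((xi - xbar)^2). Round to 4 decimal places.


Calculate xbar = 7.6667, ybar = 13.6667.
S_xx = 173.3333, S_xy = 155.3333.
Using b1 = S_xy / S_xx = 155.3333 / 173.3333, we get b1 = 0.8962.

0.8962


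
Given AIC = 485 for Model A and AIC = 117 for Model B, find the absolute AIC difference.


Compute |485 - 117| = 368.
Model B has the smaller AIC.

368


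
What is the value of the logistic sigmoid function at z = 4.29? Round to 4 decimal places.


First, exp(-4.2900) = 0.0137.
Then sigma(z) = 1/(1 + 0.0137) = 0.9865.

0.9865


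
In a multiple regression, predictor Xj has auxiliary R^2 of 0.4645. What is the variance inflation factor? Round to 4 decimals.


Denominator: 1 - 0.4645 = 0.5355.
VIF = 1 / 0.5355 = 1.8674.

1.8674


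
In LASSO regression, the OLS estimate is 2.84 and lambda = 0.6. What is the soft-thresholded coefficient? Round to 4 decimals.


Check: |2.84| = 2.84 vs lambda = 0.6.
Since |beta| > lambda, coefficient = sign(beta)*(|beta| - lambda) = 2.2400.
Soft-thresholded coefficient = 2.2400.

2.2400


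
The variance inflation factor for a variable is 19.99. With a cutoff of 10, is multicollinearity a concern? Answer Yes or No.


Compare VIF = 19.99 to the threshold of 10.
19.99 >= 10, so the answer is Yes.

Yes


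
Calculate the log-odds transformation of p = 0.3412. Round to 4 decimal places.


Compute the odds: 0.3412/0.6588 = 0.5179.
Take the natural log: ln(0.5179) = -0.6580.

-0.6580


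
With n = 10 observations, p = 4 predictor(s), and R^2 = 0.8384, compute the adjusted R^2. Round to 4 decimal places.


Adjusted R^2 = 1 - (1 - R^2) * (n-1)/(n-p-1).
(1 - R^2) = 0.1616.
(n-1)/(n-p-1) = 9/5.
(1 - R^2) * (n-1) = 0.1616 * 9 = 1.4544.
Divide by (n-p-1): 1.4544 / 5 = 0.2909.
Adj R^2 = 1 - 0.2909 = 0.7091.

0.7091


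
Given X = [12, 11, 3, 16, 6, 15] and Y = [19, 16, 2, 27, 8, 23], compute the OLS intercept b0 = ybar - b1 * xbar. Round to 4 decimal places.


First find the slope: b1 = 1.8340.
Means: xbar = 10.5000, ybar = 15.8333.
b0 = ybar - b1 * xbar = 15.8333 - 1.8340 * 10.5000 = -3.4234.

-3.4234


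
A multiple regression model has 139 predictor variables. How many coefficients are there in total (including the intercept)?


Total coefficients = number of predictors + 1 (for the intercept).
= 139 + 1 = 140.

140


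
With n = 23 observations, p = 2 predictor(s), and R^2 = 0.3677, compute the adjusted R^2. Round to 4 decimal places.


Plug in: Adj R^2 = 1 - (1 - 0.3677) * 22/20.
= 1 - 0.6323 * 22/20
= 1 - 13.9106 / 20
= 1 - 0.6955 = 0.3045.

0.3045


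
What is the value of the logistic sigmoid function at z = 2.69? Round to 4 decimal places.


First, exp(-2.6900) = 0.0679.
Then sigma(z) = 1/(1 + 0.0679) = 0.9364.

0.9364


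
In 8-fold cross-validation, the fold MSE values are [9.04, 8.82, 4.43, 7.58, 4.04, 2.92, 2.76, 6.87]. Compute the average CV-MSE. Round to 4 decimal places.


Sum of fold MSEs = 46.4600.
Average = 46.4600 / 8 = 5.8075.

5.8075


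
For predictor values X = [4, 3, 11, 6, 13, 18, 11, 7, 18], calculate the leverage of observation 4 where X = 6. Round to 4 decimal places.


Mean of X: xbar = 10.1111.
SXX = 248.8889.
For X = 6: h = 1/9 + (6 - 10.1111)^2/248.8889 = 0.1790.

0.1790


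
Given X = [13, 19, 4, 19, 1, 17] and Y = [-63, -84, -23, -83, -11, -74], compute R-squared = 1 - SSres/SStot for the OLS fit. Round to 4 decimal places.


The fitted line is Y = -7.4566 + -4.0173*X.
SSres = 15.2412, SStot = 4999.3333.
R^2 = 1 - SSres/SStot = 0.9970.

0.9970


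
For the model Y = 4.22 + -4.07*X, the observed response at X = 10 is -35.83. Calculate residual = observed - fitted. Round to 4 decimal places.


Fitted value at X = 10 is yhat = 4.22 + -4.07*10 = -36.4800.
Residual = -35.83 - -36.4800 = 0.6500.

0.6500


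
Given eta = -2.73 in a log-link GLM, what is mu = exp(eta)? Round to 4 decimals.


Apply the inverse link:
mu = e^-2.73 = 0.0652.

0.0652


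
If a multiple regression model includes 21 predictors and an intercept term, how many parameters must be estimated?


Each predictor gets one coefficient, plus one intercept.
Total parameters = 21 + 1 = 22.

22


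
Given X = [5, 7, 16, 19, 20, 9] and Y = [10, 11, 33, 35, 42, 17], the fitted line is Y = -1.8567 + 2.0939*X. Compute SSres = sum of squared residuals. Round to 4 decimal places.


Predicted values from Y = -1.8567 + 2.0939*X.
Residuals: [1.3872, -1.8006, 1.3543, -2.9274, 1.9787, 0.0116].
SSres = 19.4857.

19.4857


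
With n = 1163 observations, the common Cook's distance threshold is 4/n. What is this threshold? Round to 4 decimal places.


The threshold is 4/n.
4/1163 = 0.0034.

0.0034


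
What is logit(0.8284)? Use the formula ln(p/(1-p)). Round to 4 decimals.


1 - p = 0.1716.
p/(1-p) = 4.8275.
logit = ln(4.8275) = 1.5743.

1.5743


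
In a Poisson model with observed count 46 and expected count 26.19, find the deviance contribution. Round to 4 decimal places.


y/mu = 46/26.19 = 1.756396 (approx.), and ln(46/26.19) = 0.563264.
y * ln(y/mu) = 46 * 0.563264 = 25.910144.
y - mu = 19.81.
D = 2 * (25.910144 - 19.81) = 12.200288, which rounds to 12.2003.

12.2003


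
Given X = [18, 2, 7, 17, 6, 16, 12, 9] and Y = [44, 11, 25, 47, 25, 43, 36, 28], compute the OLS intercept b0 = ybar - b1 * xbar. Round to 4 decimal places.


The slope is b1 = 2.0828.
Sample means are xbar = 10.8750 and ybar = 32.3750.
Intercept: b0 = 32.3750 - (2.0828)(10.8750) = 9.7240.

9.7240


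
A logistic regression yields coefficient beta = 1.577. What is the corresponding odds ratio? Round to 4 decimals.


Odds ratio = exp(beta) = exp(1.577).
= 4.8404.

4.8404


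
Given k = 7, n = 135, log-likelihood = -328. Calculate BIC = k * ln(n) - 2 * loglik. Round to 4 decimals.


ln(135) = 4.905275.
k * ln(n) = 7 * 4.905275 = 34.336925.
-2L = 656.
BIC = 34.336925 + 656 = 690.336925, which rounds to 690.3369.

690.3369


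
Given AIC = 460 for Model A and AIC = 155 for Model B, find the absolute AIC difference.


Compute |460 - 155| = 305.
Model B has the smaller AIC.

305


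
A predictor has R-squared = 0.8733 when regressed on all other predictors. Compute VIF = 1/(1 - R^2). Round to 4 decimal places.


VIF = 1 / (1 - 0.8733).
= 1 / 0.1267 = 7.8927.

7.8927


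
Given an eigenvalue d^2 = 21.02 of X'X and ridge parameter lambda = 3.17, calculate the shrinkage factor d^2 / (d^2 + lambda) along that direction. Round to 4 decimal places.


Compute the denominator: 21.02 + 3.17 = 24.1900.
Shrinkage factor = 21.02 / 24.1900 = 0.8690.

0.8690


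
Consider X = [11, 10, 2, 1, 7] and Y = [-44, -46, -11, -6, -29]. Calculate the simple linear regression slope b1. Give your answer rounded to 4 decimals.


First compute the means: xbar = 6.2000, ybar = -27.2000.
Then S_xx = sum((xi - xbar)^2) = 82.8000.
S_xy = sum((xi - xbar)(yi - ybar)) = -331.8000.
b1 = S_xy / S_xx = -331.8000 / 82.8000 = -4.0072.

-4.0072


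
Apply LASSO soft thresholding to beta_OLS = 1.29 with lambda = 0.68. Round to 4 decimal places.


Absolute value: |1.29| = 1.29.
Compare to lambda = 0.68.
Since |beta| > lambda, coefficient = sign(beta)*(|beta| - lambda) = 0.6100.

0.6100


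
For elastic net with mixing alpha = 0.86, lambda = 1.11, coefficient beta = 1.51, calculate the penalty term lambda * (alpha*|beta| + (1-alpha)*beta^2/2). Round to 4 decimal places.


alpha * |beta| = 0.86 * 1.51 = 1.2986.
(1-alpha) * beta^2/2 = 0.14 * 2.2801/2 = 0.1596.
Total = 1.11 * (1.2986 + 0.1596) = 1.6186.

1.6186


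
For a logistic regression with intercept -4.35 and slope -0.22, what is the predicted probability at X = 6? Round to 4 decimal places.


Compute z = -4.35 + (-0.22)(6) = -5.6700.
exp(-z) = 290.0345.
P = 1/(1 + 290.0345) = 0.0034.

0.0034


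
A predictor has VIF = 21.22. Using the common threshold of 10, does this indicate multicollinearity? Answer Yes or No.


Compare VIF = 21.22 to the threshold of 10.
21.22 >= 10, so the answer is Yes.

Yes


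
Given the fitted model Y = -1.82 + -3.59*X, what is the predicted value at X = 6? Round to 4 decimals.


Predicted value:
Y = -1.82 + (-3.59)(6) = -1.82 + -21.5400 = -23.3600.

-23.3600


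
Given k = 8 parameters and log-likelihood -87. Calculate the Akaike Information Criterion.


Compute:
2k = 2*8 = 16.
-2*loglik = -2*(-87) = 174.
AIC = 16 + 174 = 190.

190


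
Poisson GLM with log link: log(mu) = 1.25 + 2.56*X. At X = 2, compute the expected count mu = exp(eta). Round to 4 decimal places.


Compute eta = 1.25 + 2.56 * 2 = 6.3700.
Apply inverse link: mu = e^6.3700 = 584.0578.

584.0578


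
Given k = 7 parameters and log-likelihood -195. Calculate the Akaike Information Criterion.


AIC = 2k - 2*loglik = 2(7) - 2(-195).
= 14 + 390 = 404.

404


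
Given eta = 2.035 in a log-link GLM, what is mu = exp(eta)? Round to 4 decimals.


The inverse log link gives:
mu = exp(2.035) = 7.6523.

7.6523


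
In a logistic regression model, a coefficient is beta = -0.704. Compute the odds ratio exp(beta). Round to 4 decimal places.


The odds ratio is computed as:
OR = e^(-0.704) = 0.4946.

0.4946


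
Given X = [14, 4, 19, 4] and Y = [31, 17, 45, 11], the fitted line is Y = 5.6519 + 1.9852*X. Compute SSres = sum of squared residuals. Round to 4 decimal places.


Compute predicted values, then residuals = yi - yhat_i.
Residuals: [-2.4447, 3.4073, 1.6293, -2.5927].
SSres = sum(residual^2) = 26.9630.

26.9630


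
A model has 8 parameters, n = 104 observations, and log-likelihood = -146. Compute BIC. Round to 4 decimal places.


Compute k*ln(n) = 8*ln(104) = 8*4.644391 = 37.155128.
Then -2*loglik = 292.
BIC = 37.155128 + 292 = 329.155128, which rounds to 329.1551.

329.1551


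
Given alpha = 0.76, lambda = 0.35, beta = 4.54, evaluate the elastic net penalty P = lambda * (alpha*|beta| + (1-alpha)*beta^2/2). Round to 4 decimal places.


alpha * |beta| = 0.76 * 4.54 = 3.4504.
(1-alpha) * beta^2/2 = 0.24 * 20.6116/2 = 2.4734.
Total = 0.35 * (3.4504 + 2.4734) = 2.0733.

2.0733


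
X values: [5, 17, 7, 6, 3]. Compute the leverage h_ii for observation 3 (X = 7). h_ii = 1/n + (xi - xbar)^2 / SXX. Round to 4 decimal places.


Mean of X: xbar = 7.6000.
SXX = 119.2000.
For X = 7: h = 1/5 + (7 - 7.6000)^2/119.2000 = 0.2030.

0.2030


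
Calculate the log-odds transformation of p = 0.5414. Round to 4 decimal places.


The odds are p/(1-p) = 0.5414 / 0.4586 = 1.1805.
logit(p) = ln(1.1805) = 0.1660.

0.1660


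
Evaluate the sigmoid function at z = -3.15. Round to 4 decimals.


exp(3.1500) = 23.3361.
1 + exp(-z) = 24.3361.
sigmoid = 1/24.3361 = 0.0411.

0.0411


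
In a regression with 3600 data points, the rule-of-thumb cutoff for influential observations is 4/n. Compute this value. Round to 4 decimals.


Cook's distance cutoff = 4/n = 4/3600.
= 0.0011.

0.0011


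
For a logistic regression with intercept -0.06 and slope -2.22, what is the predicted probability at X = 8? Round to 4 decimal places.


Compute z = -0.06 + (-2.22)(8) = -17.8200.
exp(-z) = 54843816.3026.
P = 1/(1 + 54843816.3026) = 0.0000.

0.0000


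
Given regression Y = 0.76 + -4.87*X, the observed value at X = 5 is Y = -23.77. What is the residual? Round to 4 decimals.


Fitted value at X = 5 is yhat = 0.76 + -4.87*5 = -23.5900.
Residual = -23.77 - -23.5900 = -0.1800.

-0.1800


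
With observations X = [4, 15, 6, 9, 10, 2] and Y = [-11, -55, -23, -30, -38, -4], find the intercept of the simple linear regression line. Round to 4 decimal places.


First find the slope: b1 = -3.9390.
Means: xbar = 7.6667, ybar = -26.8333.
b0 = ybar - b1 * xbar = -26.8333 - -3.9390 * 7.6667 = 3.3659.

3.3659


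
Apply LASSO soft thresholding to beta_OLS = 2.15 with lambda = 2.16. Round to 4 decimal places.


Absolute value: |2.15| = 2.15.
Compare to lambda = 2.16.
Since |beta| <= lambda, the coefficient is set to 0.

0.0000


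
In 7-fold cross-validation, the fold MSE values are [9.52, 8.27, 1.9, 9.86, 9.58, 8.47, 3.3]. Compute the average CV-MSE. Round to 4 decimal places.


Total MSE across folds = 50.9000.
CV-MSE = 50.9000/7 = 7.2714.

7.2714


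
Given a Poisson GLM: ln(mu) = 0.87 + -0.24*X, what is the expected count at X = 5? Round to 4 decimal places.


Linear predictor: eta = 0.87 + (-0.24)(5) = -0.3300.
Expected count: mu = exp(-0.3300) = 0.7189.

0.7189


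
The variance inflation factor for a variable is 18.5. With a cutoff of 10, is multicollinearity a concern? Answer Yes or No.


Check: VIF = 18.5 vs threshold = 10.
Since 18.5 >= 10, the answer is Yes.

Yes


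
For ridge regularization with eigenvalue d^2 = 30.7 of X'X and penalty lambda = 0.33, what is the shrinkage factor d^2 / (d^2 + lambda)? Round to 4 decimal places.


Compute the denominator: 30.7 + 0.33 = 31.0300.
Shrinkage factor = 30.7 / 31.0300 = 0.9894.

0.9894


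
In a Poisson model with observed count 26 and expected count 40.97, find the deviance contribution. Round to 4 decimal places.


y/mu = 26/40.97 = 0.634611 (approx.), and ln(26/40.97) = -0.454744.
y * ln(y/mu) = 26 * -0.454744 = -11.823344.
y - mu = -14.97.
D = 2 * (-11.823344 - -14.97) = 6.293312, which rounds to 6.2933.

6.2933


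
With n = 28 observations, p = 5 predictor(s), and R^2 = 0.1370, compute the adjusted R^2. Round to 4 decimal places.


Adjusted R^2 = 1 - (1 - R^2) * (n-1)/(n-p-1).
(1 - R^2) = 0.8630.
(n-1)/(n-p-1) = 27/22.
(1 - R^2) * (n-1) = 0.8630 * 27 = 23.3010.
Divide by (n-p-1): 23.3010 / 22 = 1.0591.
Adj R^2 = 1 - 1.0591 = -0.0591.

-0.0591


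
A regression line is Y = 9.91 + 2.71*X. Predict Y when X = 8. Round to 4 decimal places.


Predicted value:
Y = 9.91 + (2.71)(8) = 9.91 + 21.6800 = 31.5900.

31.5900


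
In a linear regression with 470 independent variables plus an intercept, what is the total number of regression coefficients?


Including the intercept, the model has 470 predictor coefficients + 1 intercept.
Total = 471.

471


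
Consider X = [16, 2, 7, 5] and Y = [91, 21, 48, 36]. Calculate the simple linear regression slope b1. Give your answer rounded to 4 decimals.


The sample means are xbar = 7.5000 and ybar = 49.0000.
Compute S_xx = 109.0000 and S_xy = 544.0000.
Slope b1 = S_xy / S_xx = 544.0000 / 109.0000 = 4.9908.

4.9908


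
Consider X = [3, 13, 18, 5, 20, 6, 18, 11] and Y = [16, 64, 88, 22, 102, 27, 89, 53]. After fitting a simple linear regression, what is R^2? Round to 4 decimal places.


The fitted line is Y = -2.1606 + 5.0881*X.
SSres = 20.5173, SStot = 7877.8750.
R^2 = 1 - SSres/SStot = 0.9974.

0.9974


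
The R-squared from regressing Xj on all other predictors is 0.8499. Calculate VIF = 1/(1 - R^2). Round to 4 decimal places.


Using VIF = 1/(1 - R^2_j):
1 - 0.8499 = 0.1501.
VIF = 6.6622.

6.6622


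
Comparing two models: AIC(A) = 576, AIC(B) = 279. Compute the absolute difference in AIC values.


Absolute difference = |576 - 279| = 297.
The model with lower AIC (B) is preferred.

297


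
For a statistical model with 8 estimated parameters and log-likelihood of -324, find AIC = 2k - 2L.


AIC = 2k - 2*loglik = 2(8) - 2(-324).
= 16 + 648 = 664.

664


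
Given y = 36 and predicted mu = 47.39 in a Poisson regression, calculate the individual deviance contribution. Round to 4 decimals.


y/mu = 36/47.39 = 0.759654 (approx.), and ln(36/47.39) = -0.274892.
y * ln(y/mu) = 36 * -0.274892 = -9.896112.
y - mu = -11.39.
D = 2 * (-9.896112 - -11.39) = 2.987776, which rounds to 2.9878.

2.9878


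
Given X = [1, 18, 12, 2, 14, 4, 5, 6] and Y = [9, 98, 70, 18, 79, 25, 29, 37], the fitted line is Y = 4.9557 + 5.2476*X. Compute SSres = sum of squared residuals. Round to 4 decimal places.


Compute predicted values, then residuals = yi - yhat_i.
Residuals: [-1.2033, -1.4125, 2.0731, 2.5491, 0.5779, -0.9461, -2.1937, 0.5587].
SSres = sum(residual^2) = 20.5923.

20.5923


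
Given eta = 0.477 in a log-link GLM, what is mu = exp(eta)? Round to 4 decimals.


Apply the inverse link:
mu = e^0.477 = 1.6112.

1.6112


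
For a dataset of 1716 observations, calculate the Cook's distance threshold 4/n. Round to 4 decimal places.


The threshold is 4/n.
4/1716 = 0.0023.

0.0023


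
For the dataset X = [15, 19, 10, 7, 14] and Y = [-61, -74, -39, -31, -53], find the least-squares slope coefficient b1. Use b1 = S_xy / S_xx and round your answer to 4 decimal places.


First compute the means: xbar = 13.0000, ybar = -51.6000.
Then S_xx = sum((xi - xbar)^2) = 86.0000.
S_xy = sum((xi - xbar)(yi - ybar)) = -316.0000.
b1 = S_xy / S_xx = -316.0000 / 86.0000 = -3.6744.

-3.6744


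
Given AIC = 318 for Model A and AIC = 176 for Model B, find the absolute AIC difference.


Compute |318 - 176| = 142.
Model B has the smaller AIC.

142


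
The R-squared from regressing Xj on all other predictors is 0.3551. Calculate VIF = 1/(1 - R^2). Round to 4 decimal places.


VIF = 1 / (1 - 0.3551).
= 1 / 0.6449 = 1.5506.

1.5506


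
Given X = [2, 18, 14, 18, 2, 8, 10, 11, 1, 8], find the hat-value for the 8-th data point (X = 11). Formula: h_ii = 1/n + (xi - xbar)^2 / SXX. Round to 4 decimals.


Compute xbar = 9.2000 with n = 10 observations.
SXX = 355.6000.
Leverage = 1/10 + (11 - 9.2000)^2/355.6000 = 0.1091.

0.1091


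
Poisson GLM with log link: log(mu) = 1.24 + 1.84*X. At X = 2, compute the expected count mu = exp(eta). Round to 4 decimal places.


Compute eta = 1.24 + 1.84 * 2 = 4.9200.
Apply inverse link: mu = e^4.9200 = 137.0026.

137.0026


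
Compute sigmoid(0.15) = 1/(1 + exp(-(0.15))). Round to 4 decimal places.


exp(-0.1500) = 0.8607.
1 + exp(-z) = 1.8607.
sigmoid = 1/1.8607 = 0.5374.

0.5374


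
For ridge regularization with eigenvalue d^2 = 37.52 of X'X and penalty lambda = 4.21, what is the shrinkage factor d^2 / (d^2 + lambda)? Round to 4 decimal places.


Denominator = d^2 + lambda = 37.52 + 4.21 = 41.7300.
Shrinkage = 37.52 / 41.7300 = 0.8991.

0.8991


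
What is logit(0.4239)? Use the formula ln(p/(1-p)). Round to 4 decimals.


1 - p = 0.5761.
p/(1-p) = 0.7358.
logit = ln(0.7358) = -0.3068.

-0.3068


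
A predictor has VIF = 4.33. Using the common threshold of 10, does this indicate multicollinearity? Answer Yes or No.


The threshold is 10.
VIF = 4.33 is < 10.
Multicollinearity indication: No.

No


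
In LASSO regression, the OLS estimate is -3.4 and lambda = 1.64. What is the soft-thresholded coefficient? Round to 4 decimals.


|beta_OLS| = 3.4.
lambda = 1.64.
Since |beta| > lambda, coefficient = sign(beta)*(|beta| - lambda) = -1.7600.
Result = -1.7600.

-1.7600


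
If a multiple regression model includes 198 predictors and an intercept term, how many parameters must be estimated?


Total coefficients = number of predictors + 1 (for the intercept).
= 198 + 1 = 199.

199


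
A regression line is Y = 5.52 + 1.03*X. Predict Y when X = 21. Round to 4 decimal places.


Predicted value:
Y = 5.52 + (1.03)(21) = 5.52 + 21.6300 = 27.1500.

27.1500


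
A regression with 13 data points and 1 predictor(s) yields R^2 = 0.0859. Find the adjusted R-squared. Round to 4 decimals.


Plug in: Adj R^2 = 1 - (1 - 0.0859) * 12/11.
= 1 - 0.9141 * 12/11
= 1 - 10.9692 / 11
= 1 - 0.9972 = 0.0028.

0.0028


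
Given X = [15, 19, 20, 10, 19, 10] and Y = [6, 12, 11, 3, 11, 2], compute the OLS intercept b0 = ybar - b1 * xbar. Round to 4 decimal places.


The slope is b1 = 0.9431.
Sample means are xbar = 15.5000 and ybar = 7.5000.
Intercept: b0 = 7.5000 - (0.9431)(15.5000) = -7.1185.

-7.1185


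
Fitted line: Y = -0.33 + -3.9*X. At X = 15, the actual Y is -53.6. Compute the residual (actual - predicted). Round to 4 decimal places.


Compute yhat = -0.33 + (-3.9)(15) = -58.8300.
Residual = actual - predicted = -53.6 - -58.8300 = 5.2300.

5.2300


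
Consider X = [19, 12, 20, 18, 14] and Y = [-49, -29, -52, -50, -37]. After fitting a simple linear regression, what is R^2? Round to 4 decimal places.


After computing the OLS fit (b0=4.0085, b1=-2.8559):
SSres = 12.2203, SStot = 397.2000.
R^2 = 1 - 12.2203/397.2000 = 0.9692.

0.9692


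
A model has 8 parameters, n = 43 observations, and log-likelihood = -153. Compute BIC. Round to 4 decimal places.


k * ln(n) = 8 * ln(43) = 8 * 3.761200 = 30.089600.
-2 * loglik = -2 * (-153) = 306.
BIC = 30.089600 + 306 = 336.089600, which rounds to 336.0896.

336.0896


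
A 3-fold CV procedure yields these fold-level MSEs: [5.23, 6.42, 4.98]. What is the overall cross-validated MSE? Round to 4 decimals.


Total MSE across folds = 16.6300.
CV-MSE = 16.6300/3 = 5.5433.

5.5433


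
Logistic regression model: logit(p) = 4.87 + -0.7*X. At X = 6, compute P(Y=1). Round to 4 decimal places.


z = 4.87 + -0.7 * 6 = 0.6700.
Sigmoid: P = 1 / (1 + exp(-0.6700)) = 0.6615.

0.6615


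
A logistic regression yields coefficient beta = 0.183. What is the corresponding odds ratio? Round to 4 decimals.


exp(0.183) = 1.2008.
So the odds ratio is 1.2008.

1.2008


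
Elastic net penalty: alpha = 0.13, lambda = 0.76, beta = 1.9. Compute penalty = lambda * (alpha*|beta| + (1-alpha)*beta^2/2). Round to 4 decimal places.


L1 component = 0.13 * |1.9| = 0.2470.
L2 component = 0.87 * 1.9^2 / 2 = 1.5704.
Penalty = 0.76 * (0.2470 + 1.5704) = 0.76 * 1.8174 = 1.3812.

1.3812


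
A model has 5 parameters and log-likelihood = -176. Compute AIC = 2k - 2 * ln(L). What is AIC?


AIC = 2k - 2*loglik = 2(5) - 2(-176).
= 10 + 352 = 362.

362


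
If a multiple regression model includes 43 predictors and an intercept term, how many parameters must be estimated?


Including the intercept, the model has 43 predictor coefficients + 1 intercept.
Total = 44.

44


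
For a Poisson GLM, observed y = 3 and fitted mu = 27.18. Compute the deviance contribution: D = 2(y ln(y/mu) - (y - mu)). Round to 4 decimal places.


y/mu = 3/27.18 = 0.110375 (approx.), and ln(3/27.18) = -2.203869.
y * ln(y/mu) = 3 * -2.203869 = -6.611607.
y - mu = -24.18.
D = 2 * (-6.611607 - -24.18) = 35.136786, which rounds to 35.1368.

35.1368


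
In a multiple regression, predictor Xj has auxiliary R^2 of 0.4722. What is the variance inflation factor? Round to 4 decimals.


Denominator: 1 - 0.4722 = 0.5278.
VIF = 1 / 0.5278 = 1.8947.

1.8947


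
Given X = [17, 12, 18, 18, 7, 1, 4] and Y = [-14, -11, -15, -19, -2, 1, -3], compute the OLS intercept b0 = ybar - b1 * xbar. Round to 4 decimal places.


First find the slope: b1 = -1.0467.
Means: xbar = 11.0000, ybar = -9.0000.
b0 = ybar - b1 * xbar = -9.0000 - -1.0467 * 11.0000 = 2.5133.

2.5133


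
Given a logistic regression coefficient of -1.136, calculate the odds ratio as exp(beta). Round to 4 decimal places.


The odds ratio is computed as:
OR = e^(-1.136) = 0.3211.

0.3211


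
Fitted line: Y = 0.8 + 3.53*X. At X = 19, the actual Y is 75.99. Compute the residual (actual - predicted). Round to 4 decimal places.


Compute yhat = 0.8 + (3.53)(19) = 67.8700.
Residual = actual - predicted = 75.99 - 67.8700 = 8.1200.

8.1200


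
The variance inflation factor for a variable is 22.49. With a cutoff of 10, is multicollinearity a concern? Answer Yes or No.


Compare VIF = 22.49 to the threshold of 10.
22.49 >= 10, so the answer is Yes.

Yes


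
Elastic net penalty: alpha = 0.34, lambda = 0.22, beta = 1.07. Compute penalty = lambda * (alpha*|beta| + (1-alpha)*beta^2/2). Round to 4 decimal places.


alpha * |beta| = 0.34 * 1.07 = 0.3638.
(1-alpha) * beta^2/2 = 0.66 * 1.1449/2 = 0.3778.
Total = 0.22 * (0.3638 + 0.3778) = 0.1632.

0.1632


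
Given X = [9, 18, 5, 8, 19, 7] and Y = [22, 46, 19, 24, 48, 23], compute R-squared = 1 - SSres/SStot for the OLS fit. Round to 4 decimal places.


Fit the OLS line: b0 = 6.6030, b1 = 2.1573.
SSres = 20.9288.
SStot = 849.3333.
R^2 = 1 - 20.9288/849.3333 = 0.9754.

0.9754


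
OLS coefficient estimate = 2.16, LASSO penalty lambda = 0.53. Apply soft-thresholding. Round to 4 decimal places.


Check: |2.16| = 2.16 vs lambda = 0.53.
Since |beta| > lambda, coefficient = sign(beta)*(|beta| - lambda) = 1.6300.
Soft-thresholded coefficient = 1.6300.

1.6300


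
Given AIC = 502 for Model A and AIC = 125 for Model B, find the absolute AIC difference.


|AIC_A - AIC_B| = |502 - 125| = 377.
Model B is preferred (lower AIC).

377


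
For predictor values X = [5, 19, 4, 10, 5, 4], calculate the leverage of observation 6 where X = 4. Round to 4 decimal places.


n = 6, xbar = 7.8333.
SXX = sum((xi - xbar)^2) = 174.8333.
h = 1/6 + (4 - 7.8333)^2 / 174.8333 = 0.2507.

0.2507


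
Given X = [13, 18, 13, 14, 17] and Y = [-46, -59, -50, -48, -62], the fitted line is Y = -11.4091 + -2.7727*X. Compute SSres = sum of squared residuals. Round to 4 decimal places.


Compute predicted values, then residuals = yi - yhat_i.
Residuals: [1.4542, 2.3177, -2.5458, 2.2269, -3.4550].
SSres = sum(residual^2) = 30.8636.

30.8636


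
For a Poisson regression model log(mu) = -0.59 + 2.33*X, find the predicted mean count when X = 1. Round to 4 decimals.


eta = -0.59 + 2.33 * 1 = 1.7400.
mu = exp(1.7400) = 5.6973.

5.6973


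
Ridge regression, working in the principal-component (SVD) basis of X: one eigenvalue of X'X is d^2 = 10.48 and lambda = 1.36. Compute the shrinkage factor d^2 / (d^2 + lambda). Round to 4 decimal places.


Denominator = d^2 + lambda = 10.48 + 1.36 = 11.8400.
Shrinkage = 10.48 / 11.8400 = 0.8851.

0.8851


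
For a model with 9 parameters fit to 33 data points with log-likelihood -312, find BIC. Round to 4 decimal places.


Compute k*ln(n) = 9*ln(33) = 9*3.496508 = 31.468572.
Then -2*loglik = 624.
BIC = 31.468572 + 624 = 655.468572, which rounds to 655.4686.

655.4686


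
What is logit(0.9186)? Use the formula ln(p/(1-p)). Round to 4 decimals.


The odds are p/(1-p) = 0.9186 / 0.0814 = 11.2850.
logit(p) = ln(11.2850) = 2.4235.

2.4235


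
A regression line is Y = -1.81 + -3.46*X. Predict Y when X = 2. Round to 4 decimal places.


Substitute X = 2 into the equation:
Y = -1.81 + -3.46 * 2 = -1.81 + -6.9200 = -8.7300.

-8.7300


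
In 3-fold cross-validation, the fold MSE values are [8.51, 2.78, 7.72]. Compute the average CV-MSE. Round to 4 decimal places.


Sum of fold MSEs = 19.0100.
Average = 19.0100 / 3 = 6.3367.

6.3367


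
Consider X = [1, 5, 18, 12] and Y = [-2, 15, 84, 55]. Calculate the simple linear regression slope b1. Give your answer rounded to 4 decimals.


First compute the means: xbar = 9.0000, ybar = 38.0000.
Then S_xx = sum((xi - xbar)^2) = 170.0000.
S_xy = sum((xi - xbar)(yi - ybar)) = 877.0000.
b1 = S_xy / S_xx = 877.0000 / 170.0000 = 5.1588.

5.1588


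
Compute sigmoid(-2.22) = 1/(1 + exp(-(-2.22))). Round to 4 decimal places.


First, exp(2.2200) = 9.2073.
Then sigma(z) = 1/(1 + 9.2073) = 0.0980.

0.0980


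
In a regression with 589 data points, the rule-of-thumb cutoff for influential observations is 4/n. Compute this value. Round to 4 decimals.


The threshold is 4/n.
4/589 = 0.0068.

0.0068


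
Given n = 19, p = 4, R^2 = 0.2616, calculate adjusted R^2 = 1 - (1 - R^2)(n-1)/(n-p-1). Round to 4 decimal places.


Using the formula:
(1 - 0.2616) = 0.7384.
Multiply by 18/14: 0.7384 * 18 = 13.2912, then 13.2912 / 14 = 0.9494.
Adj R^2 = 1 - 0.9494 = 0.0506.

0.0506


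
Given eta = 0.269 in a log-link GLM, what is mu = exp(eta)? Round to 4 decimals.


The inverse log link gives:
mu = exp(0.269) = 1.3087.

1.3087


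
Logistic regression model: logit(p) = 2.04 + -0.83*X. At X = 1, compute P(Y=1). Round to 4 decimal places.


Linear predictor: z = 2.04 + -0.83 * 1 = 1.2100.
P = 1/(1 + exp(-1.2100)) = 1/(1 + 0.2982) = 0.7703.

0.7703


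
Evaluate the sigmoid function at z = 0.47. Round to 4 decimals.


exp(-0.4700) = 0.6250.
1 + exp(-z) = 1.6250.
sigmoid = 1/1.6250 = 0.6154.

0.6154


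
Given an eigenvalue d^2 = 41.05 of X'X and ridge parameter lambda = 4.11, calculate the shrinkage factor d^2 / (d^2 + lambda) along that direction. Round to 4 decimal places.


Compute the denominator: 41.05 + 4.11 = 45.1600.
Shrinkage factor = 41.05 / 45.1600 = 0.9090.

0.9090


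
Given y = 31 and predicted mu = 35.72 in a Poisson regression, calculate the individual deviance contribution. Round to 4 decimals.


Compute y*ln(y/mu) = 31*ln(31/35.72) = 31*-0.141724 = -4.393444.
y - mu = -4.72.
D = 2*(-4.393444 - (-4.72)) = 0.653112, which rounds to 0.6531.

0.6531


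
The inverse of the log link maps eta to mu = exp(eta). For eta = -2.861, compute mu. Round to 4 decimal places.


mu = exp(eta) = exp(-2.861).
= 0.0572.

0.0572


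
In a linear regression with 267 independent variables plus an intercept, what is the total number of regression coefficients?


Total coefficients = number of predictors + 1 (for the intercept).
= 267 + 1 = 268.

268


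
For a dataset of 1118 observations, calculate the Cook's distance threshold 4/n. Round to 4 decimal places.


Using the rule of thumb:
Threshold = 4 / 1118 = 0.0036.

0.0036


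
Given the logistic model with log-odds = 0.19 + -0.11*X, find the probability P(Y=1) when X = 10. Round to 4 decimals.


Linear predictor: z = 0.19 + -0.11 * 10 = -0.9100.
P = 1/(1 + exp(0.9100)) = 1/(1 + 2.4843) = 0.2870.

0.2870


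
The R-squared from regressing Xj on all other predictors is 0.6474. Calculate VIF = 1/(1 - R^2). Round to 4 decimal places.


Denominator: 1 - 0.6474 = 0.3526.
VIF = 1 / 0.3526 = 2.8361.

2.8361


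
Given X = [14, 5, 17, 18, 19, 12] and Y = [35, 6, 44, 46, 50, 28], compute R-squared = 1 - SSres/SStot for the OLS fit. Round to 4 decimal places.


The fitted line is Y = -9.4178 + 3.1236*X.
SSres = 1.2732, SStot = 1316.8333.
R^2 = 1 - SSres/SStot = 0.9990.

0.9990


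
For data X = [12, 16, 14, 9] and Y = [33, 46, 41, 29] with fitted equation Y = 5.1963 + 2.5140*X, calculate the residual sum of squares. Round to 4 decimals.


Predicted values from Y = 5.1963 + 2.5140*X.
Residuals: [-2.3643, 0.5797, 0.6077, 1.1777].
SSres = 7.6822.

7.6822


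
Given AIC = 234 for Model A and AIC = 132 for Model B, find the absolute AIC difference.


|AIC_A - AIC_B| = |234 - 132| = 102.
Model B is preferred (lower AIC).

102


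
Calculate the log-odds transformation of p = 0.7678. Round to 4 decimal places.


The odds are p/(1-p) = 0.7678 / 0.2322 = 3.3066.
logit(p) = ln(3.3066) = 1.1959.

1.1959


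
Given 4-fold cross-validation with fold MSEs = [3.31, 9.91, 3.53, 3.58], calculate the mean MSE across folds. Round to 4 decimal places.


Sum of fold MSEs = 20.3300.
Average = 20.3300 / 4 = 5.0825.

5.0825


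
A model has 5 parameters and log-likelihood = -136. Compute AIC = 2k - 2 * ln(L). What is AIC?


Compute:
2k = 2*5 = 10.
-2*loglik = -2*(-136) = 272.
AIC = 10 + 272 = 282.

282


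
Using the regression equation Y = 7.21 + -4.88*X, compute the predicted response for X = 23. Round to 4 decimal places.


Plug X = 23 into Y = 7.21 + -4.88*X:
Y = 7.21 + -112.2400 = -105.0300.

-105.0300


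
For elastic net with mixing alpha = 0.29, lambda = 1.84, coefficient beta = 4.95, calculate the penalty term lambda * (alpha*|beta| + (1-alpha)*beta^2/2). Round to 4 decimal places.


L1 component = 0.29 * |4.95| = 1.4355.
L2 component = 0.71 * 4.95^2 / 2 = 8.6984.
Penalty = 1.84 * (1.4355 + 8.6984) = 1.84 * 10.1339 = 18.6464.

18.6464


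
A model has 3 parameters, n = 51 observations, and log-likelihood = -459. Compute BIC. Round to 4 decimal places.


ln(51) = 3.931826.
k * ln(n) = 3 * 3.931826 = 11.795478.
-2L = 918.
BIC = 11.795478 + 918 = 929.795478, which rounds to 929.7955.

929.7955


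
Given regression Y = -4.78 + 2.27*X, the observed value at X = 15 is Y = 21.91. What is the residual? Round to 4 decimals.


Compute yhat = -4.78 + (2.27)(15) = 29.2700.
Residual = actual - predicted = 21.91 - 29.2700 = -7.3600.

-7.3600


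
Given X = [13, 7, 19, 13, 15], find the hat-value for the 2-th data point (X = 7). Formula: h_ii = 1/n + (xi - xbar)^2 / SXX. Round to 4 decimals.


n = 5, xbar = 13.4000.
SXX = sum((xi - xbar)^2) = 75.2000.
h = 1/5 + (7 - 13.4000)^2 / 75.2000 = 0.7447.

0.7447


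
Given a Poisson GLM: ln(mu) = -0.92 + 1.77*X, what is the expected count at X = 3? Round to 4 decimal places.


Linear predictor: eta = -0.92 + (1.77)(3) = 4.3900.
Expected count: mu = exp(4.3900) = 80.6404.

80.6404


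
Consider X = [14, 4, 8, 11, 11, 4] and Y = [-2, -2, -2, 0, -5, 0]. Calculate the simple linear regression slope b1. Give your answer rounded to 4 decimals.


The sample means are xbar = 8.6667 and ybar = -1.8333.
Compute S_xx = 83.3333 and S_xy = -11.6667.
Slope b1 = S_xy / S_xx = -11.6667 / 83.3333 = -0.1400.

-0.1400


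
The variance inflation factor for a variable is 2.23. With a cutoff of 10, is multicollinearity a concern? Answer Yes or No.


Compare VIF = 2.23 to the threshold of 10.
2.23 < 10, so the answer is No.

No


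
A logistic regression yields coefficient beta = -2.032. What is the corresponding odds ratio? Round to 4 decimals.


exp(-2.032) = 0.1311.
So the odds ratio is 0.1311.

0.1311


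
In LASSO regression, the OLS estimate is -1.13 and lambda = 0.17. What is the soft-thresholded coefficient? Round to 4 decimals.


|beta_OLS| = 1.13.
lambda = 0.17.
Since |beta| > lambda, coefficient = sign(beta)*(|beta| - lambda) = -0.9600.
Result = -0.9600.

-0.9600


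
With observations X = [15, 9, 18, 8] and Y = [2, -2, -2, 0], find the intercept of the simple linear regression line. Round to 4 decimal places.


First find the slope: b1 = 0.0145.
Means: xbar = 12.5000, ybar = -0.5000.
b0 = ybar - b1 * xbar = -0.5000 - 0.0145 * 12.5000 = -0.6812.

-0.6812


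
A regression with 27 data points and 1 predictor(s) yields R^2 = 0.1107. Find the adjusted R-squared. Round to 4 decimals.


Adjusted R^2 = 1 - (1 - R^2) * (n-1)/(n-p-1).
(1 - R^2) = 0.8893.
(n-1)/(n-p-1) = 26/25.
(1 - R^2) * (n-1) = 0.8893 * 26 = 23.1218.
Divide by (n-p-1): 23.1218 / 25 = 0.9249.
Adj R^2 = 1 - 0.9249 = 0.0751.

0.0751


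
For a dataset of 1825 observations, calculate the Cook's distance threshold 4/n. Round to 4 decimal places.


Using the rule of thumb:
Threshold = 4 / 1825 = 0.0022.

0.0022


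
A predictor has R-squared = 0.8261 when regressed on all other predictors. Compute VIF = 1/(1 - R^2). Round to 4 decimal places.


Denominator: 1 - 0.8261 = 0.1739.
VIF = 1 / 0.1739 = 5.7504.

5.7504


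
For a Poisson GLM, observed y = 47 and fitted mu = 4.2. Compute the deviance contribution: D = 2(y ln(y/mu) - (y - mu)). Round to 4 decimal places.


Compute y*ln(y/mu) = 47*ln(47/4.2) = 47*2.415063 = 113.507961.
y - mu = 42.8.
D = 2*(113.507961 - (42.8)) = 141.415922, which rounds to 141.4159.

141.4159


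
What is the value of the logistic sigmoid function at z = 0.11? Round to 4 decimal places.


Compute exp(-0.1100) = 0.8958.
Sigmoid = 1 / (1 + 0.8958) = 1 / 1.8958 = 0.5275.

0.5275


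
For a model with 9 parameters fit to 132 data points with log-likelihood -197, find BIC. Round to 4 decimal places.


k * ln(n) = 9 * ln(132) = 9 * 4.882802 = 43.945218.
-2 * loglik = -2 * (-197) = 394.
BIC = 43.945218 + 394 = 437.945218, which rounds to 437.9452.

437.9452


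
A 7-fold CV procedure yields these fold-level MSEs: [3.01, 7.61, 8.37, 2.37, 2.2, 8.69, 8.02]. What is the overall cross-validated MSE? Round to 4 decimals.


Add all fold MSEs: 40.2700.
Divide by k = 7: 40.2700/7 = 5.7529.

5.7529


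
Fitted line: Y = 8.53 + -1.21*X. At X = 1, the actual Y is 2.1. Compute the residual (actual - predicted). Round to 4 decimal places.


Compute yhat = 8.53 + (-1.21)(1) = 7.3200.
Residual = actual - predicted = 2.1 - 7.3200 = -5.2200.

-5.2200


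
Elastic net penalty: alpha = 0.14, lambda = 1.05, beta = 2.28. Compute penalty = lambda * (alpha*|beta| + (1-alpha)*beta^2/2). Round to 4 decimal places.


alpha * |beta| = 0.14 * 2.28 = 0.3192.
(1-alpha) * beta^2/2 = 0.86 * 5.1984/2 = 2.2353.
Total = 1.05 * (0.3192 + 2.2353) = 2.6822.

2.6822


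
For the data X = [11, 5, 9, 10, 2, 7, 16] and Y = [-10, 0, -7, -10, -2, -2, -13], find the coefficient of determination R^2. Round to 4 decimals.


The fitted line is Y = 2.2958 + -1.0012*X.
SSres = 27.4284, SStot = 149.4286.
R^2 = 1 - SSres/SStot = 0.8164.

0.8164
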